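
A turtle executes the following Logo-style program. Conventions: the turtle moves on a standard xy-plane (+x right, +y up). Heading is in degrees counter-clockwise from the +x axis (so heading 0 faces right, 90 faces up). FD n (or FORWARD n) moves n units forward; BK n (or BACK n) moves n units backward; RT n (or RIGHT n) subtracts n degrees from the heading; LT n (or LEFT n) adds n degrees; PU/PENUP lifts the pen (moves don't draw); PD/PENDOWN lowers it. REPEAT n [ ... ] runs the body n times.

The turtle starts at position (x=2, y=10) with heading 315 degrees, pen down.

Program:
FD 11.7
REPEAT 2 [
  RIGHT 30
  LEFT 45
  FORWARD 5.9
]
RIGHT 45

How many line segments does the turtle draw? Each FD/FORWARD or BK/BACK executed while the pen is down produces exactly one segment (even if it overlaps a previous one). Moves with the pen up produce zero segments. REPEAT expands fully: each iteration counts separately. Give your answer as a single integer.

Executing turtle program step by step:
Start: pos=(2,10), heading=315, pen down
FD 11.7: (2,10) -> (10.273,1.727) [heading=315, draw]
REPEAT 2 [
  -- iteration 1/2 --
  RT 30: heading 315 -> 285
  LT 45: heading 285 -> 330
  FD 5.9: (10.273,1.727) -> (15.383,-1.223) [heading=330, draw]
  -- iteration 2/2 --
  RT 30: heading 330 -> 300
  LT 45: heading 300 -> 345
  FD 5.9: (15.383,-1.223) -> (21.082,-2.75) [heading=345, draw]
]
RT 45: heading 345 -> 300
Final: pos=(21.082,-2.75), heading=300, 3 segment(s) drawn
Segments drawn: 3

Answer: 3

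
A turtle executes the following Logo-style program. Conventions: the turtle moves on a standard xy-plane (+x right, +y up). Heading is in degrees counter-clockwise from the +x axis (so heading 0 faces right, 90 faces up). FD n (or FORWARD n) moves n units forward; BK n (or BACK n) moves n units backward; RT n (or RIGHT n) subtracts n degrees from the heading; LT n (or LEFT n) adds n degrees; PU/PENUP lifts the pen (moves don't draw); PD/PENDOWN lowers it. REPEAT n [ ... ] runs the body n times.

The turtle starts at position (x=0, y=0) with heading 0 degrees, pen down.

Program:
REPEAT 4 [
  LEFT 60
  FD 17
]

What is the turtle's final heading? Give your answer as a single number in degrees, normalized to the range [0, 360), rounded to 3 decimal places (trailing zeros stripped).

Answer: 240

Derivation:
Executing turtle program step by step:
Start: pos=(0,0), heading=0, pen down
REPEAT 4 [
  -- iteration 1/4 --
  LT 60: heading 0 -> 60
  FD 17: (0,0) -> (8.5,14.722) [heading=60, draw]
  -- iteration 2/4 --
  LT 60: heading 60 -> 120
  FD 17: (8.5,14.722) -> (0,29.445) [heading=120, draw]
  -- iteration 3/4 --
  LT 60: heading 120 -> 180
  FD 17: (0,29.445) -> (-17,29.445) [heading=180, draw]
  -- iteration 4/4 --
  LT 60: heading 180 -> 240
  FD 17: (-17,29.445) -> (-25.5,14.722) [heading=240, draw]
]
Final: pos=(-25.5,14.722), heading=240, 4 segment(s) drawn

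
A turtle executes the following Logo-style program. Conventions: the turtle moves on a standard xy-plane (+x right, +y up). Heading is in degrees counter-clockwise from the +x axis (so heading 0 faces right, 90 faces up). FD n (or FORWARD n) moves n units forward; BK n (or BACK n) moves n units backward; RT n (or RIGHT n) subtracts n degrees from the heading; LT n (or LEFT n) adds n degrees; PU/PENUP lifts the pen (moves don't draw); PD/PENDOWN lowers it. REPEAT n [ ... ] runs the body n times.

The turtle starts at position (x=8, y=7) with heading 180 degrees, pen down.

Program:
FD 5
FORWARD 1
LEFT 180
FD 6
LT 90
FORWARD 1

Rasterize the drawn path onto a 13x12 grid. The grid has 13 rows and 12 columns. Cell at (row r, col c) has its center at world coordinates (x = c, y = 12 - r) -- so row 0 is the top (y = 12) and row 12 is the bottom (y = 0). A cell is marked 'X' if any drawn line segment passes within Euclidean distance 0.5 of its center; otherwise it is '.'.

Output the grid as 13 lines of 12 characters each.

Segment 0: (8,7) -> (3,7)
Segment 1: (3,7) -> (2,7)
Segment 2: (2,7) -> (8,7)
Segment 3: (8,7) -> (8,8)

Answer: ............
............
............
............
........X...
..XXXXXXX...
............
............
............
............
............
............
............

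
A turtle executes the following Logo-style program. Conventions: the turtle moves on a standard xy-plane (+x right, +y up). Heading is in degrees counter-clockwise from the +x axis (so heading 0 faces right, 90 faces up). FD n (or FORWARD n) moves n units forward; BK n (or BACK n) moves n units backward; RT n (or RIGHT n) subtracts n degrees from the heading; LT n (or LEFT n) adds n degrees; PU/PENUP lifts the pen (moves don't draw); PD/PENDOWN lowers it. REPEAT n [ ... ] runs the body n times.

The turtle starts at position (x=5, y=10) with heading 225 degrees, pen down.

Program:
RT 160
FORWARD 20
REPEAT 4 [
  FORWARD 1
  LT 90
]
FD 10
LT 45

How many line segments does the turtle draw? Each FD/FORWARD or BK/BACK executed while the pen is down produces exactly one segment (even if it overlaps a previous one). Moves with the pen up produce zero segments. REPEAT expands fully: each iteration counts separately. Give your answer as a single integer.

Answer: 6

Derivation:
Executing turtle program step by step:
Start: pos=(5,10), heading=225, pen down
RT 160: heading 225 -> 65
FD 20: (5,10) -> (13.452,28.126) [heading=65, draw]
REPEAT 4 [
  -- iteration 1/4 --
  FD 1: (13.452,28.126) -> (13.875,29.032) [heading=65, draw]
  LT 90: heading 65 -> 155
  -- iteration 2/4 --
  FD 1: (13.875,29.032) -> (12.969,29.455) [heading=155, draw]
  LT 90: heading 155 -> 245
  -- iteration 3/4 --
  FD 1: (12.969,29.455) -> (12.546,28.549) [heading=245, draw]
  LT 90: heading 245 -> 335
  -- iteration 4/4 --
  FD 1: (12.546,28.549) -> (13.452,28.126) [heading=335, draw]
  LT 90: heading 335 -> 65
]
FD 10: (13.452,28.126) -> (17.679,37.189) [heading=65, draw]
LT 45: heading 65 -> 110
Final: pos=(17.679,37.189), heading=110, 6 segment(s) drawn
Segments drawn: 6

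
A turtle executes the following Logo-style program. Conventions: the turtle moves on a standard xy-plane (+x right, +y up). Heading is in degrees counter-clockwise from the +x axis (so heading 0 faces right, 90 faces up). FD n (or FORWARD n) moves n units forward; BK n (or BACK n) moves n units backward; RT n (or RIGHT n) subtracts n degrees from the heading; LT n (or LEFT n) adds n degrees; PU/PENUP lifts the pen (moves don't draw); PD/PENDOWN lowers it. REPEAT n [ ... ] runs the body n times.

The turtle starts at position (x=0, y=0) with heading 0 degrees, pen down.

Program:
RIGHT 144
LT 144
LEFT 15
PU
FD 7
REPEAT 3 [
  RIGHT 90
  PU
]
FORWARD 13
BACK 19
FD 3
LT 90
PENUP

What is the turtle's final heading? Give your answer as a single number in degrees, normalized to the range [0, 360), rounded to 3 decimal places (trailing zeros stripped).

Answer: 195

Derivation:
Executing turtle program step by step:
Start: pos=(0,0), heading=0, pen down
RT 144: heading 0 -> 216
LT 144: heading 216 -> 0
LT 15: heading 0 -> 15
PU: pen up
FD 7: (0,0) -> (6.761,1.812) [heading=15, move]
REPEAT 3 [
  -- iteration 1/3 --
  RT 90: heading 15 -> 285
  PU: pen up
  -- iteration 2/3 --
  RT 90: heading 285 -> 195
  PU: pen up
  -- iteration 3/3 --
  RT 90: heading 195 -> 105
  PU: pen up
]
FD 13: (6.761,1.812) -> (3.397,14.369) [heading=105, move]
BK 19: (3.397,14.369) -> (8.314,-3.984) [heading=105, move]
FD 3: (8.314,-3.984) -> (7.538,-1.086) [heading=105, move]
LT 90: heading 105 -> 195
PU: pen up
Final: pos=(7.538,-1.086), heading=195, 0 segment(s) drawn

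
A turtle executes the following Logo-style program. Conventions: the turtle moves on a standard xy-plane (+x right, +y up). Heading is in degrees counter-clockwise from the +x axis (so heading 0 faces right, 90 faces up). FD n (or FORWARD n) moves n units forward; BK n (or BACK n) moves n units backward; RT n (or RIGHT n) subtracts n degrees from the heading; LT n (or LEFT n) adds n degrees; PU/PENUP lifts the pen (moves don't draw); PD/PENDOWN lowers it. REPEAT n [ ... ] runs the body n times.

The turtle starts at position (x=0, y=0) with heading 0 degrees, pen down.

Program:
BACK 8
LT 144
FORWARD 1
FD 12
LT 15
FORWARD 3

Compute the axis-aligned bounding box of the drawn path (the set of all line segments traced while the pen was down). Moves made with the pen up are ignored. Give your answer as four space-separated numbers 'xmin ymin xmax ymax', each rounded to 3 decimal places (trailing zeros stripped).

Answer: -21.318 0 0 8.716

Derivation:
Executing turtle program step by step:
Start: pos=(0,0), heading=0, pen down
BK 8: (0,0) -> (-8,0) [heading=0, draw]
LT 144: heading 0 -> 144
FD 1: (-8,0) -> (-8.809,0.588) [heading=144, draw]
FD 12: (-8.809,0.588) -> (-18.517,7.641) [heading=144, draw]
LT 15: heading 144 -> 159
FD 3: (-18.517,7.641) -> (-21.318,8.716) [heading=159, draw]
Final: pos=(-21.318,8.716), heading=159, 4 segment(s) drawn

Segment endpoints: x in {-21.318, -18.517, -8.809, -8, 0}, y in {0, 0.588, 7.641, 8.716}
xmin=-21.318, ymin=0, xmax=0, ymax=8.716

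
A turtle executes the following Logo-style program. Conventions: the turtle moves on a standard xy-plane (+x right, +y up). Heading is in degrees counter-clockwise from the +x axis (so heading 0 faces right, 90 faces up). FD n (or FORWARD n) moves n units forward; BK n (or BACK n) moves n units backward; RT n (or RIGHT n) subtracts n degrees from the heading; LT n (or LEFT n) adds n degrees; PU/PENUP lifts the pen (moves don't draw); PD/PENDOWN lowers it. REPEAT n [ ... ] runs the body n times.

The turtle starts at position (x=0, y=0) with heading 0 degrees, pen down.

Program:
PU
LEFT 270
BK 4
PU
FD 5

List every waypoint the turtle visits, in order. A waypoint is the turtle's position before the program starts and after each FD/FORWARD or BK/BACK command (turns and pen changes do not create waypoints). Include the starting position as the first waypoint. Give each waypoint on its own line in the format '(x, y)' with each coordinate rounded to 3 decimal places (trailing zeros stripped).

Answer: (0, 0)
(0, 4)
(0, -1)

Derivation:
Executing turtle program step by step:
Start: pos=(0,0), heading=0, pen down
PU: pen up
LT 270: heading 0 -> 270
BK 4: (0,0) -> (0,4) [heading=270, move]
PU: pen up
FD 5: (0,4) -> (0,-1) [heading=270, move]
Final: pos=(0,-1), heading=270, 0 segment(s) drawn
Waypoints (3 total):
(0, 0)
(0, 4)
(0, -1)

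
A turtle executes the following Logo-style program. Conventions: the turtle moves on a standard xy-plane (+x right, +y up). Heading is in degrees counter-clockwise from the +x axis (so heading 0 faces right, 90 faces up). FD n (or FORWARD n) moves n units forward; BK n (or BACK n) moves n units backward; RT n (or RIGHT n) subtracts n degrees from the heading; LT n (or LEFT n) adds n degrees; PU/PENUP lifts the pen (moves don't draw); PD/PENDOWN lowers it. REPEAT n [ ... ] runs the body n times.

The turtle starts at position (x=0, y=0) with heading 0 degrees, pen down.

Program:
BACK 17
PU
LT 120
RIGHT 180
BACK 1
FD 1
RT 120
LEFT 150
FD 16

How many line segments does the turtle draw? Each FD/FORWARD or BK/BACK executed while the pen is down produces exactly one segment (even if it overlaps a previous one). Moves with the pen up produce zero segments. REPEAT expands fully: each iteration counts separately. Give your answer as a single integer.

Answer: 1

Derivation:
Executing turtle program step by step:
Start: pos=(0,0), heading=0, pen down
BK 17: (0,0) -> (-17,0) [heading=0, draw]
PU: pen up
LT 120: heading 0 -> 120
RT 180: heading 120 -> 300
BK 1: (-17,0) -> (-17.5,0.866) [heading=300, move]
FD 1: (-17.5,0.866) -> (-17,0) [heading=300, move]
RT 120: heading 300 -> 180
LT 150: heading 180 -> 330
FD 16: (-17,0) -> (-3.144,-8) [heading=330, move]
Final: pos=(-3.144,-8), heading=330, 1 segment(s) drawn
Segments drawn: 1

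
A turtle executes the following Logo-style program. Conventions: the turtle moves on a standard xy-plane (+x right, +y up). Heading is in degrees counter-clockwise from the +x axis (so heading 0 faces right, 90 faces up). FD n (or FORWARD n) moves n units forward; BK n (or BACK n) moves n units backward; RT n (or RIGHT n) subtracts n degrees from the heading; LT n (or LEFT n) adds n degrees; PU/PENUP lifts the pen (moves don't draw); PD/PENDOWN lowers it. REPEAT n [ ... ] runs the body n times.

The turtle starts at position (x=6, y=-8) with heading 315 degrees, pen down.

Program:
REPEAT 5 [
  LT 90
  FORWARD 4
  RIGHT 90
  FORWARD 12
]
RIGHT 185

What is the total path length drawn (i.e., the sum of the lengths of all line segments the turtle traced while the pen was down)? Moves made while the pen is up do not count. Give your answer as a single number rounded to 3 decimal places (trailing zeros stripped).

Executing turtle program step by step:
Start: pos=(6,-8), heading=315, pen down
REPEAT 5 [
  -- iteration 1/5 --
  LT 90: heading 315 -> 45
  FD 4: (6,-8) -> (8.828,-5.172) [heading=45, draw]
  RT 90: heading 45 -> 315
  FD 12: (8.828,-5.172) -> (17.314,-13.657) [heading=315, draw]
  -- iteration 2/5 --
  LT 90: heading 315 -> 45
  FD 4: (17.314,-13.657) -> (20.142,-10.828) [heading=45, draw]
  RT 90: heading 45 -> 315
  FD 12: (20.142,-10.828) -> (28.627,-19.314) [heading=315, draw]
  -- iteration 3/5 --
  LT 90: heading 315 -> 45
  FD 4: (28.627,-19.314) -> (31.456,-16.485) [heading=45, draw]
  RT 90: heading 45 -> 315
  FD 12: (31.456,-16.485) -> (39.941,-24.971) [heading=315, draw]
  -- iteration 4/5 --
  LT 90: heading 315 -> 45
  FD 4: (39.941,-24.971) -> (42.77,-22.142) [heading=45, draw]
  RT 90: heading 45 -> 315
  FD 12: (42.77,-22.142) -> (51.255,-30.627) [heading=315, draw]
  -- iteration 5/5 --
  LT 90: heading 315 -> 45
  FD 4: (51.255,-30.627) -> (54.083,-27.799) [heading=45, draw]
  RT 90: heading 45 -> 315
  FD 12: (54.083,-27.799) -> (62.569,-36.284) [heading=315, draw]
]
RT 185: heading 315 -> 130
Final: pos=(62.569,-36.284), heading=130, 10 segment(s) drawn

Segment lengths:
  seg 1: (6,-8) -> (8.828,-5.172), length = 4
  seg 2: (8.828,-5.172) -> (17.314,-13.657), length = 12
  seg 3: (17.314,-13.657) -> (20.142,-10.828), length = 4
  seg 4: (20.142,-10.828) -> (28.627,-19.314), length = 12
  seg 5: (28.627,-19.314) -> (31.456,-16.485), length = 4
  seg 6: (31.456,-16.485) -> (39.941,-24.971), length = 12
  seg 7: (39.941,-24.971) -> (42.77,-22.142), length = 4
  seg 8: (42.77,-22.142) -> (51.255,-30.627), length = 12
  seg 9: (51.255,-30.627) -> (54.083,-27.799), length = 4
  seg 10: (54.083,-27.799) -> (62.569,-36.284), length = 12
Total = 80

Answer: 80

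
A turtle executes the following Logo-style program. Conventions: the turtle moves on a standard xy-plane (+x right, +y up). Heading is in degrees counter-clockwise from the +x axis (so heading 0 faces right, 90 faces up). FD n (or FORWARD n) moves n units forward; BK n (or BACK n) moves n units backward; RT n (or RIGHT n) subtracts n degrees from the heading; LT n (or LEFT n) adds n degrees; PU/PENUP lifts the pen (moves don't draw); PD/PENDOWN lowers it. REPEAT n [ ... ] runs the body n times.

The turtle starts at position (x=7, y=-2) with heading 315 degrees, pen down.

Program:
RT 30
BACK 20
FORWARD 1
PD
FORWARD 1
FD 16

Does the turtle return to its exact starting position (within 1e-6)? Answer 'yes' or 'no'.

Executing turtle program step by step:
Start: pos=(7,-2), heading=315, pen down
RT 30: heading 315 -> 285
BK 20: (7,-2) -> (1.824,17.319) [heading=285, draw]
FD 1: (1.824,17.319) -> (2.082,16.353) [heading=285, draw]
PD: pen down
FD 1: (2.082,16.353) -> (2.341,15.387) [heading=285, draw]
FD 16: (2.341,15.387) -> (6.482,-0.068) [heading=285, draw]
Final: pos=(6.482,-0.068), heading=285, 4 segment(s) drawn

Start position: (7, -2)
Final position: (6.482, -0.068)
Distance = 2; >= 1e-6 -> NOT closed

Answer: no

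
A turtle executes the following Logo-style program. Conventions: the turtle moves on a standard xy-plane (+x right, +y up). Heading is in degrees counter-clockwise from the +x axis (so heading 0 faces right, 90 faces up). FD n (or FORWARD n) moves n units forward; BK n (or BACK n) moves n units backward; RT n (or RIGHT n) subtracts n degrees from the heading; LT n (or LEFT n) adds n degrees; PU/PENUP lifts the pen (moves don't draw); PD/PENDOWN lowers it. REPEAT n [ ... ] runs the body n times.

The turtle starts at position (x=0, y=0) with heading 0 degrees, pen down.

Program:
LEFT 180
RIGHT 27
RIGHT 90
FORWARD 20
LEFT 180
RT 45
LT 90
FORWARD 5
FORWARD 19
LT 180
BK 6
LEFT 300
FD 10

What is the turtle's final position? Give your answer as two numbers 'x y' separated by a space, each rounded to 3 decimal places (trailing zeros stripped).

Executing turtle program step by step:
Start: pos=(0,0), heading=0, pen down
LT 180: heading 0 -> 180
RT 27: heading 180 -> 153
RT 90: heading 153 -> 63
FD 20: (0,0) -> (9.08,17.82) [heading=63, draw]
LT 180: heading 63 -> 243
RT 45: heading 243 -> 198
LT 90: heading 198 -> 288
FD 5: (9.08,17.82) -> (10.625,13.065) [heading=288, draw]
FD 19: (10.625,13.065) -> (16.496,-5.005) [heading=288, draw]
LT 180: heading 288 -> 108
BK 6: (16.496,-5.005) -> (18.35,-10.712) [heading=108, draw]
LT 300: heading 108 -> 48
FD 10: (18.35,-10.712) -> (25.042,-3.28) [heading=48, draw]
Final: pos=(25.042,-3.28), heading=48, 5 segment(s) drawn

Answer: 25.042 -3.28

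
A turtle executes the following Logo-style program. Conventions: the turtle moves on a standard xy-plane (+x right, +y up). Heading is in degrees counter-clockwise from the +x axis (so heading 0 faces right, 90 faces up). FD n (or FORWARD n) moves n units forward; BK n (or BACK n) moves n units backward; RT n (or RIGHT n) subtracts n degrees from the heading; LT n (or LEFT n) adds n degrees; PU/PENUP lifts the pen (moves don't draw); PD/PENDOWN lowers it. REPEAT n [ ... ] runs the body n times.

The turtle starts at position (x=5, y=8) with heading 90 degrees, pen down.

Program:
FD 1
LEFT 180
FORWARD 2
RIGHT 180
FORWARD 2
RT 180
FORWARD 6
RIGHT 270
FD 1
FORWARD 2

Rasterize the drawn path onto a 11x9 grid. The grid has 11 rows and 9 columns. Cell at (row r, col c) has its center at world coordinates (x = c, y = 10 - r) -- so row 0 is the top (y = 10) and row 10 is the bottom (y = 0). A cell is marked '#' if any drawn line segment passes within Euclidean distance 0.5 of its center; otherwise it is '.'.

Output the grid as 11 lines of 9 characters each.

Answer: .........
.....#...
.....#...
.....#...
.....#...
.....#...
.....#...
.....####
.........
.........
.........

Derivation:
Segment 0: (5,8) -> (5,9)
Segment 1: (5,9) -> (5,7)
Segment 2: (5,7) -> (5,9)
Segment 3: (5,9) -> (5,3)
Segment 4: (5,3) -> (6,3)
Segment 5: (6,3) -> (8,3)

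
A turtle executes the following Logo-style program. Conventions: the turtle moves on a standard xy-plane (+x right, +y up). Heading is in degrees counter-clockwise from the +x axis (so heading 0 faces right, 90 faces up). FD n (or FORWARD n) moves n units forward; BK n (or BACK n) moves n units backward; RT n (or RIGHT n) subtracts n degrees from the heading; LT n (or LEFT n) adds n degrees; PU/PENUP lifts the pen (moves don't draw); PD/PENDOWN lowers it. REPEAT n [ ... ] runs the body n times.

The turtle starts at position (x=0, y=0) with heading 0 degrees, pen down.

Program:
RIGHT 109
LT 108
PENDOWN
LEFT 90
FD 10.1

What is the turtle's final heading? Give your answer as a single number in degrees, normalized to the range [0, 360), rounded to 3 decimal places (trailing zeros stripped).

Answer: 89

Derivation:
Executing turtle program step by step:
Start: pos=(0,0), heading=0, pen down
RT 109: heading 0 -> 251
LT 108: heading 251 -> 359
PD: pen down
LT 90: heading 359 -> 89
FD 10.1: (0,0) -> (0.176,10.098) [heading=89, draw]
Final: pos=(0.176,10.098), heading=89, 1 segment(s) drawn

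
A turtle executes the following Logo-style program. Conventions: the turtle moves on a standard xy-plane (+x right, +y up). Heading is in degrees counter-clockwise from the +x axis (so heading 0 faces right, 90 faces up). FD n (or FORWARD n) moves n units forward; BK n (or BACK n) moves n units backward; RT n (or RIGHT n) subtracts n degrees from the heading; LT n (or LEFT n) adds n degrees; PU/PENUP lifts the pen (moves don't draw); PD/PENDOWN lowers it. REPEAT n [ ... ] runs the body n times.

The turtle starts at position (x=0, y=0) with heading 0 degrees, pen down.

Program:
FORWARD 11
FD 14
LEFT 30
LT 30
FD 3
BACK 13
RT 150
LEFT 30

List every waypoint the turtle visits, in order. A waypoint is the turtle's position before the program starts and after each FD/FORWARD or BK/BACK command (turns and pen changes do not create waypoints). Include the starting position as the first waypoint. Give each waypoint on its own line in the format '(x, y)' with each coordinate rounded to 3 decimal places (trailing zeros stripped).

Answer: (0, 0)
(11, 0)
(25, 0)
(26.5, 2.598)
(20, -8.66)

Derivation:
Executing turtle program step by step:
Start: pos=(0,0), heading=0, pen down
FD 11: (0,0) -> (11,0) [heading=0, draw]
FD 14: (11,0) -> (25,0) [heading=0, draw]
LT 30: heading 0 -> 30
LT 30: heading 30 -> 60
FD 3: (25,0) -> (26.5,2.598) [heading=60, draw]
BK 13: (26.5,2.598) -> (20,-8.66) [heading=60, draw]
RT 150: heading 60 -> 270
LT 30: heading 270 -> 300
Final: pos=(20,-8.66), heading=300, 4 segment(s) drawn
Waypoints (5 total):
(0, 0)
(11, 0)
(25, 0)
(26.5, 2.598)
(20, -8.66)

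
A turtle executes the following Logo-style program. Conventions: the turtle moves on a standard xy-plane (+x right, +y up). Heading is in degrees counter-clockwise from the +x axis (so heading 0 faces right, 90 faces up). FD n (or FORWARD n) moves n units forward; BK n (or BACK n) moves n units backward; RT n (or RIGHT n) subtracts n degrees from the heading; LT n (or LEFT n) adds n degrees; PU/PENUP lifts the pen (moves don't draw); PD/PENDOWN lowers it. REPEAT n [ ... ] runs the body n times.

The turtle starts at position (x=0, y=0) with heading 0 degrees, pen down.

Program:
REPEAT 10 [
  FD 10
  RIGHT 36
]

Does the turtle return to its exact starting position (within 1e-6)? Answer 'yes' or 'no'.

Executing turtle program step by step:
Start: pos=(0,0), heading=0, pen down
REPEAT 10 [
  -- iteration 1/10 --
  FD 10: (0,0) -> (10,0) [heading=0, draw]
  RT 36: heading 0 -> 324
  -- iteration 2/10 --
  FD 10: (10,0) -> (18.09,-5.878) [heading=324, draw]
  RT 36: heading 324 -> 288
  -- iteration 3/10 --
  FD 10: (18.09,-5.878) -> (21.18,-15.388) [heading=288, draw]
  RT 36: heading 288 -> 252
  -- iteration 4/10 --
  FD 10: (21.18,-15.388) -> (18.09,-24.899) [heading=252, draw]
  RT 36: heading 252 -> 216
  -- iteration 5/10 --
  FD 10: (18.09,-24.899) -> (10,-30.777) [heading=216, draw]
  RT 36: heading 216 -> 180
  -- iteration 6/10 --
  FD 10: (10,-30.777) -> (0,-30.777) [heading=180, draw]
  RT 36: heading 180 -> 144
  -- iteration 7/10 --
  FD 10: (0,-30.777) -> (-8.09,-24.899) [heading=144, draw]
  RT 36: heading 144 -> 108
  -- iteration 8/10 --
  FD 10: (-8.09,-24.899) -> (-11.18,-15.388) [heading=108, draw]
  RT 36: heading 108 -> 72
  -- iteration 9/10 --
  FD 10: (-11.18,-15.388) -> (-8.09,-5.878) [heading=72, draw]
  RT 36: heading 72 -> 36
  -- iteration 10/10 --
  FD 10: (-8.09,-5.878) -> (0,0) [heading=36, draw]
  RT 36: heading 36 -> 0
]
Final: pos=(0,0), heading=0, 10 segment(s) drawn

Start position: (0, 0)
Final position: (0, 0)
Distance = 0; < 1e-6 -> CLOSED

Answer: yes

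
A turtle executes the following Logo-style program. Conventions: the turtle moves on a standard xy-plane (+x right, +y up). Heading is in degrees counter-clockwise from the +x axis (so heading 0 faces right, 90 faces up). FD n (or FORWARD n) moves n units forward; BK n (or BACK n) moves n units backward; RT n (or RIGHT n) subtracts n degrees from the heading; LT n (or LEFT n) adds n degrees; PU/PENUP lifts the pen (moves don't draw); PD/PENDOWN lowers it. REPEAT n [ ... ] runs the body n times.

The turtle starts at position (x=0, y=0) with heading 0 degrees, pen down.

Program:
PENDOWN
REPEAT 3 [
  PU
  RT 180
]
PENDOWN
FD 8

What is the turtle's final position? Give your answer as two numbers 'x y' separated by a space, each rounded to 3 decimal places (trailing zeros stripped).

Answer: -8 0

Derivation:
Executing turtle program step by step:
Start: pos=(0,0), heading=0, pen down
PD: pen down
REPEAT 3 [
  -- iteration 1/3 --
  PU: pen up
  RT 180: heading 0 -> 180
  -- iteration 2/3 --
  PU: pen up
  RT 180: heading 180 -> 0
  -- iteration 3/3 --
  PU: pen up
  RT 180: heading 0 -> 180
]
PD: pen down
FD 8: (0,0) -> (-8,0) [heading=180, draw]
Final: pos=(-8,0), heading=180, 1 segment(s) drawn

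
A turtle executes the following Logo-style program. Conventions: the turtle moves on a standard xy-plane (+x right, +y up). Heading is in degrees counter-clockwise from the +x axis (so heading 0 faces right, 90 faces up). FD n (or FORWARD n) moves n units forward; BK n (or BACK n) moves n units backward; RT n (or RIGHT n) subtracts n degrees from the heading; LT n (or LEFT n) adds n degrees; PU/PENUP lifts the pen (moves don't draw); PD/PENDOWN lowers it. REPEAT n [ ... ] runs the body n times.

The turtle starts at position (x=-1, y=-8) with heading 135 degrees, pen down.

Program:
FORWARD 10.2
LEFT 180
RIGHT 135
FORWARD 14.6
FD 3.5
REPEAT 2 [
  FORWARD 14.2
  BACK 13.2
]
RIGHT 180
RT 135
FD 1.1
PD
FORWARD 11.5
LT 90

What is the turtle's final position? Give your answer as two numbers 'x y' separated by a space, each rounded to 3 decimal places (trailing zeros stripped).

Executing turtle program step by step:
Start: pos=(-1,-8), heading=135, pen down
FD 10.2: (-1,-8) -> (-8.212,-0.788) [heading=135, draw]
LT 180: heading 135 -> 315
RT 135: heading 315 -> 180
FD 14.6: (-8.212,-0.788) -> (-22.812,-0.788) [heading=180, draw]
FD 3.5: (-22.812,-0.788) -> (-26.312,-0.788) [heading=180, draw]
REPEAT 2 [
  -- iteration 1/2 --
  FD 14.2: (-26.312,-0.788) -> (-40.512,-0.788) [heading=180, draw]
  BK 13.2: (-40.512,-0.788) -> (-27.312,-0.788) [heading=180, draw]
  -- iteration 2/2 --
  FD 14.2: (-27.312,-0.788) -> (-41.512,-0.788) [heading=180, draw]
  BK 13.2: (-41.512,-0.788) -> (-28.312,-0.788) [heading=180, draw]
]
RT 180: heading 180 -> 0
RT 135: heading 0 -> 225
FD 1.1: (-28.312,-0.788) -> (-29.09,-1.565) [heading=225, draw]
PD: pen down
FD 11.5: (-29.09,-1.565) -> (-37.222,-9.697) [heading=225, draw]
LT 90: heading 225 -> 315
Final: pos=(-37.222,-9.697), heading=315, 9 segment(s) drawn

Answer: -37.222 -9.697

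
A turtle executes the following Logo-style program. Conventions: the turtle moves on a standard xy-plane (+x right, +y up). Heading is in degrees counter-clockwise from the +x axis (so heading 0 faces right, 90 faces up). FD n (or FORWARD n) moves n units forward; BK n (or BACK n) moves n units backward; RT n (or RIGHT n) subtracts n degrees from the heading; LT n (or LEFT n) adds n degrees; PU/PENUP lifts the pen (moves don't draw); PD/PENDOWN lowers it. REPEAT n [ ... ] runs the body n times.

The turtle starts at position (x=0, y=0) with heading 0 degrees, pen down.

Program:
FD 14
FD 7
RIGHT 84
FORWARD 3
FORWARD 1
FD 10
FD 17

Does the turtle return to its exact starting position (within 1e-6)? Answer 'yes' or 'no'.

Answer: no

Derivation:
Executing turtle program step by step:
Start: pos=(0,0), heading=0, pen down
FD 14: (0,0) -> (14,0) [heading=0, draw]
FD 7: (14,0) -> (21,0) [heading=0, draw]
RT 84: heading 0 -> 276
FD 3: (21,0) -> (21.314,-2.984) [heading=276, draw]
FD 1: (21.314,-2.984) -> (21.418,-3.978) [heading=276, draw]
FD 10: (21.418,-3.978) -> (22.463,-13.923) [heading=276, draw]
FD 17: (22.463,-13.923) -> (24.24,-30.83) [heading=276, draw]
Final: pos=(24.24,-30.83), heading=276, 6 segment(s) drawn

Start position: (0, 0)
Final position: (24.24, -30.83)
Distance = 39.219; >= 1e-6 -> NOT closed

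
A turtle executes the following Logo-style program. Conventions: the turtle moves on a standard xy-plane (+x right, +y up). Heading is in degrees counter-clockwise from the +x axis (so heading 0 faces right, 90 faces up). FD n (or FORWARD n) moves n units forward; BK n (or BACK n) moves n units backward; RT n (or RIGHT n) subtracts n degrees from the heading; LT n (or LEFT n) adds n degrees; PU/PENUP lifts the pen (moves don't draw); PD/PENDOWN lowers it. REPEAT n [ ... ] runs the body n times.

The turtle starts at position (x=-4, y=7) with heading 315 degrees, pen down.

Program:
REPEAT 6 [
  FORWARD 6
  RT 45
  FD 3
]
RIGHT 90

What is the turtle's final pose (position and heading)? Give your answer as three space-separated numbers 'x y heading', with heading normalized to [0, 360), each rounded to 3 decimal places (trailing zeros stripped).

Executing turtle program step by step:
Start: pos=(-4,7), heading=315, pen down
REPEAT 6 [
  -- iteration 1/6 --
  FD 6: (-4,7) -> (0.243,2.757) [heading=315, draw]
  RT 45: heading 315 -> 270
  FD 3: (0.243,2.757) -> (0.243,-0.243) [heading=270, draw]
  -- iteration 2/6 --
  FD 6: (0.243,-0.243) -> (0.243,-6.243) [heading=270, draw]
  RT 45: heading 270 -> 225
  FD 3: (0.243,-6.243) -> (-1.879,-8.364) [heading=225, draw]
  -- iteration 3/6 --
  FD 6: (-1.879,-8.364) -> (-6.121,-12.607) [heading=225, draw]
  RT 45: heading 225 -> 180
  FD 3: (-6.121,-12.607) -> (-9.121,-12.607) [heading=180, draw]
  -- iteration 4/6 --
  FD 6: (-9.121,-12.607) -> (-15.121,-12.607) [heading=180, draw]
  RT 45: heading 180 -> 135
  FD 3: (-15.121,-12.607) -> (-17.243,-10.485) [heading=135, draw]
  -- iteration 5/6 --
  FD 6: (-17.243,-10.485) -> (-21.485,-6.243) [heading=135, draw]
  RT 45: heading 135 -> 90
  FD 3: (-21.485,-6.243) -> (-21.485,-3.243) [heading=90, draw]
  -- iteration 6/6 --
  FD 6: (-21.485,-3.243) -> (-21.485,2.757) [heading=90, draw]
  RT 45: heading 90 -> 45
  FD 3: (-21.485,2.757) -> (-19.364,4.879) [heading=45, draw]
]
RT 90: heading 45 -> 315
Final: pos=(-19.364,4.879), heading=315, 12 segment(s) drawn

Answer: -19.364 4.879 315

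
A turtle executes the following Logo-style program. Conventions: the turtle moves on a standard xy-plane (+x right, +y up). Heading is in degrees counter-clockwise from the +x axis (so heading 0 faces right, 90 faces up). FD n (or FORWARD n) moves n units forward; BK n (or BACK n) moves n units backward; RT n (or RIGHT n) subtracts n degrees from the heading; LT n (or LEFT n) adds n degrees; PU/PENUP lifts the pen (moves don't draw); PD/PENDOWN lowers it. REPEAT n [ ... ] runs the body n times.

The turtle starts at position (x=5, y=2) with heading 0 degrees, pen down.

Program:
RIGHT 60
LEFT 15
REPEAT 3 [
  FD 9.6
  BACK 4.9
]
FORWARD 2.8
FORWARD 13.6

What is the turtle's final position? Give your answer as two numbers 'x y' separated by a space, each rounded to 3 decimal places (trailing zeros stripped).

Answer: 26.567 -19.567

Derivation:
Executing turtle program step by step:
Start: pos=(5,2), heading=0, pen down
RT 60: heading 0 -> 300
LT 15: heading 300 -> 315
REPEAT 3 [
  -- iteration 1/3 --
  FD 9.6: (5,2) -> (11.788,-4.788) [heading=315, draw]
  BK 4.9: (11.788,-4.788) -> (8.323,-1.323) [heading=315, draw]
  -- iteration 2/3 --
  FD 9.6: (8.323,-1.323) -> (15.112,-8.112) [heading=315, draw]
  BK 4.9: (15.112,-8.112) -> (11.647,-4.647) [heading=315, draw]
  -- iteration 3/3 --
  FD 9.6: (11.647,-4.647) -> (18.435,-11.435) [heading=315, draw]
  BK 4.9: (18.435,-11.435) -> (14.97,-7.97) [heading=315, draw]
]
FD 2.8: (14.97,-7.97) -> (16.95,-9.95) [heading=315, draw]
FD 13.6: (16.95,-9.95) -> (26.567,-19.567) [heading=315, draw]
Final: pos=(26.567,-19.567), heading=315, 8 segment(s) drawn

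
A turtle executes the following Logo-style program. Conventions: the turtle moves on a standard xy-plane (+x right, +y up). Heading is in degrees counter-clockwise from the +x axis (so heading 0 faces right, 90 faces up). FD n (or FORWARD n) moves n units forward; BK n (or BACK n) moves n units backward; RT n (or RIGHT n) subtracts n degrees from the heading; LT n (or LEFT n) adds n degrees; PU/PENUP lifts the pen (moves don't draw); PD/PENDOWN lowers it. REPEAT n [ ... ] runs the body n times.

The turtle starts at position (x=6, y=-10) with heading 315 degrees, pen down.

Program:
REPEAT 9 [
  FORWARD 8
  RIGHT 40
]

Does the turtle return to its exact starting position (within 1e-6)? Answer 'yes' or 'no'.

Answer: yes

Derivation:
Executing turtle program step by step:
Start: pos=(6,-10), heading=315, pen down
REPEAT 9 [
  -- iteration 1/9 --
  FD 8: (6,-10) -> (11.657,-15.657) [heading=315, draw]
  RT 40: heading 315 -> 275
  -- iteration 2/9 --
  FD 8: (11.657,-15.657) -> (12.354,-23.626) [heading=275, draw]
  RT 40: heading 275 -> 235
  -- iteration 3/9 --
  FD 8: (12.354,-23.626) -> (7.765,-30.18) [heading=235, draw]
  RT 40: heading 235 -> 195
  -- iteration 4/9 --
  FD 8: (7.765,-30.18) -> (0.038,-32.25) [heading=195, draw]
  RT 40: heading 195 -> 155
  -- iteration 5/9 --
  FD 8: (0.038,-32.25) -> (-7.212,-28.869) [heading=155, draw]
  RT 40: heading 155 -> 115
  -- iteration 6/9 --
  FD 8: (-7.212,-28.869) -> (-10.593,-21.619) [heading=115, draw]
  RT 40: heading 115 -> 75
  -- iteration 7/9 --
  FD 8: (-10.593,-21.619) -> (-8.523,-13.891) [heading=75, draw]
  RT 40: heading 75 -> 35
  -- iteration 8/9 --
  FD 8: (-8.523,-13.891) -> (-1.97,-9.303) [heading=35, draw]
  RT 40: heading 35 -> 355
  -- iteration 9/9 --
  FD 8: (-1.97,-9.303) -> (6,-10) [heading=355, draw]
  RT 40: heading 355 -> 315
]
Final: pos=(6,-10), heading=315, 9 segment(s) drawn

Start position: (6, -10)
Final position: (6, -10)
Distance = 0; < 1e-6 -> CLOSED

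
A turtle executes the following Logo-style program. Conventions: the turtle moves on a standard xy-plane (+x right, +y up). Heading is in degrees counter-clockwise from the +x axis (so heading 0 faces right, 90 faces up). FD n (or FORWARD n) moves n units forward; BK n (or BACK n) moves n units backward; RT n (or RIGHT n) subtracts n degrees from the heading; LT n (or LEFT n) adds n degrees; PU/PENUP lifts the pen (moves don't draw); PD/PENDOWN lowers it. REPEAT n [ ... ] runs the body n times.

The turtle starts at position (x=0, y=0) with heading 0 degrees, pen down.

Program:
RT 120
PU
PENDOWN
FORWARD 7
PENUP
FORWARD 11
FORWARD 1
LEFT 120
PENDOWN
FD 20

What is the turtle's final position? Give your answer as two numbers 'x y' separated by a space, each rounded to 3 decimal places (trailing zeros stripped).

Answer: 10.5 -16.454

Derivation:
Executing turtle program step by step:
Start: pos=(0,0), heading=0, pen down
RT 120: heading 0 -> 240
PU: pen up
PD: pen down
FD 7: (0,0) -> (-3.5,-6.062) [heading=240, draw]
PU: pen up
FD 11: (-3.5,-6.062) -> (-9,-15.588) [heading=240, move]
FD 1: (-9,-15.588) -> (-9.5,-16.454) [heading=240, move]
LT 120: heading 240 -> 0
PD: pen down
FD 20: (-9.5,-16.454) -> (10.5,-16.454) [heading=0, draw]
Final: pos=(10.5,-16.454), heading=0, 2 segment(s) drawn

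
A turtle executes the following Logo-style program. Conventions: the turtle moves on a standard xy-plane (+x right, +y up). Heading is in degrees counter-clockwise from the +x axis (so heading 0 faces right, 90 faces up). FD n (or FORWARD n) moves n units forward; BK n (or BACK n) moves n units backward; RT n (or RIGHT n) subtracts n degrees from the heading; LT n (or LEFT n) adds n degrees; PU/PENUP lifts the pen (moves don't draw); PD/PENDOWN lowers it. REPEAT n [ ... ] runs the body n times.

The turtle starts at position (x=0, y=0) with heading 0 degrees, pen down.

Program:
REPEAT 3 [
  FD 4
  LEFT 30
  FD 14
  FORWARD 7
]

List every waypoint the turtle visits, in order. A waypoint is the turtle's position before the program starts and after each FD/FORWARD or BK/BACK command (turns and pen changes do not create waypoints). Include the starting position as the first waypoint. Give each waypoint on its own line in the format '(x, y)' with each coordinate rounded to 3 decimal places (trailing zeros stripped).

Answer: (0, 0)
(4, 0)
(16.124, 7)
(22.187, 10.5)
(25.651, 12.5)
(32.651, 24.624)
(36.151, 30.687)
(38.151, 34.151)
(38.151, 48.151)
(38.151, 55.151)

Derivation:
Executing turtle program step by step:
Start: pos=(0,0), heading=0, pen down
REPEAT 3 [
  -- iteration 1/3 --
  FD 4: (0,0) -> (4,0) [heading=0, draw]
  LT 30: heading 0 -> 30
  FD 14: (4,0) -> (16.124,7) [heading=30, draw]
  FD 7: (16.124,7) -> (22.187,10.5) [heading=30, draw]
  -- iteration 2/3 --
  FD 4: (22.187,10.5) -> (25.651,12.5) [heading=30, draw]
  LT 30: heading 30 -> 60
  FD 14: (25.651,12.5) -> (32.651,24.624) [heading=60, draw]
  FD 7: (32.651,24.624) -> (36.151,30.687) [heading=60, draw]
  -- iteration 3/3 --
  FD 4: (36.151,30.687) -> (38.151,34.151) [heading=60, draw]
  LT 30: heading 60 -> 90
  FD 14: (38.151,34.151) -> (38.151,48.151) [heading=90, draw]
  FD 7: (38.151,48.151) -> (38.151,55.151) [heading=90, draw]
]
Final: pos=(38.151,55.151), heading=90, 9 segment(s) drawn
Waypoints (10 total):
(0, 0)
(4, 0)
(16.124, 7)
(22.187, 10.5)
(25.651, 12.5)
(32.651, 24.624)
(36.151, 30.687)
(38.151, 34.151)
(38.151, 48.151)
(38.151, 55.151)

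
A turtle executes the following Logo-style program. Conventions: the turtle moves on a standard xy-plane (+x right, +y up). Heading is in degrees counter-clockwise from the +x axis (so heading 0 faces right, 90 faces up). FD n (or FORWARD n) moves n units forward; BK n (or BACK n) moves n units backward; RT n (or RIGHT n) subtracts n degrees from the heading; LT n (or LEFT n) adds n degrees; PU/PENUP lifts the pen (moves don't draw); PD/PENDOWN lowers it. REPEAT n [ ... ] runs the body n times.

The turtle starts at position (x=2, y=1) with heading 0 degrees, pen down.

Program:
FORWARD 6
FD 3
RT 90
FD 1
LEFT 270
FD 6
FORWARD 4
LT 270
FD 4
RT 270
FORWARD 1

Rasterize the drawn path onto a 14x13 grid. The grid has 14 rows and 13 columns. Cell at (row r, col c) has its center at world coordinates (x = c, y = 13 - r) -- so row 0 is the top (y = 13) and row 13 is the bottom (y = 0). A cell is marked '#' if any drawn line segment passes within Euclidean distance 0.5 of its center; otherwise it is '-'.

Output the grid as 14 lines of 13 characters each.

Answer: -------------
-------------
-------------
-------------
-------------
-------------
-------------
-------------
-------------
##-----------
-#-----------
-#-----------
-###########-
-###########-

Derivation:
Segment 0: (2,1) -> (8,1)
Segment 1: (8,1) -> (11,1)
Segment 2: (11,1) -> (11,0)
Segment 3: (11,0) -> (5,0)
Segment 4: (5,0) -> (1,0)
Segment 5: (1,0) -> (1,4)
Segment 6: (1,4) -> (0,4)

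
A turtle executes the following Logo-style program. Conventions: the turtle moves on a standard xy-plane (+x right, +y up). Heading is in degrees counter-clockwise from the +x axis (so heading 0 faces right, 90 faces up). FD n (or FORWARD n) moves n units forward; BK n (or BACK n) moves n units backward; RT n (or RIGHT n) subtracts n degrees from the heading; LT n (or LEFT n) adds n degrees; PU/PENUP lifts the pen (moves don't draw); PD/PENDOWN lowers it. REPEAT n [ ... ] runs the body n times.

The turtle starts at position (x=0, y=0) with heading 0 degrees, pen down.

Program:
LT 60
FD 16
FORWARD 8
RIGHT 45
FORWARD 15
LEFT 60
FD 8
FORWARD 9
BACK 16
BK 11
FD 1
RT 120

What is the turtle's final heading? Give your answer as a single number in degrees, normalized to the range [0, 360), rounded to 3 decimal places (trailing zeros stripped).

Executing turtle program step by step:
Start: pos=(0,0), heading=0, pen down
LT 60: heading 0 -> 60
FD 16: (0,0) -> (8,13.856) [heading=60, draw]
FD 8: (8,13.856) -> (12,20.785) [heading=60, draw]
RT 45: heading 60 -> 15
FD 15: (12,20.785) -> (26.489,24.667) [heading=15, draw]
LT 60: heading 15 -> 75
FD 8: (26.489,24.667) -> (28.559,32.394) [heading=75, draw]
FD 9: (28.559,32.394) -> (30.889,41.088) [heading=75, draw]
BK 16: (30.889,41.088) -> (26.748,25.633) [heading=75, draw]
BK 11: (26.748,25.633) -> (23.901,15.008) [heading=75, draw]
FD 1: (23.901,15.008) -> (24.16,15.974) [heading=75, draw]
RT 120: heading 75 -> 315
Final: pos=(24.16,15.974), heading=315, 8 segment(s) drawn

Answer: 315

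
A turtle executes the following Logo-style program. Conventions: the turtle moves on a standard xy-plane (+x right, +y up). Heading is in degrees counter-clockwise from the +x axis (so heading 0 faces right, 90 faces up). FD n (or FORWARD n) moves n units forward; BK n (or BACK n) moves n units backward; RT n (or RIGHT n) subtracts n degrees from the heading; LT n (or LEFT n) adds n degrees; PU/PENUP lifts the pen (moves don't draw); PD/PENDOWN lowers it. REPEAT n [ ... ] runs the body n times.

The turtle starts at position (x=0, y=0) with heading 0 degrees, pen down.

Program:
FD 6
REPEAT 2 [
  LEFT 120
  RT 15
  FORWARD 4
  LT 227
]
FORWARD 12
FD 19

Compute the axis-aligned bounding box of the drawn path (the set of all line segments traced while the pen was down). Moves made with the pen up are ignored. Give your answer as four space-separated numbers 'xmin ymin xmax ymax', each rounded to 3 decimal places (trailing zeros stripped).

Answer: 0 -17.939 23.2 7.761

Derivation:
Executing turtle program step by step:
Start: pos=(0,0), heading=0, pen down
FD 6: (0,0) -> (6,0) [heading=0, draw]
REPEAT 2 [
  -- iteration 1/2 --
  LT 120: heading 0 -> 120
  RT 15: heading 120 -> 105
  FD 4: (6,0) -> (4.965,3.864) [heading=105, draw]
  LT 227: heading 105 -> 332
  -- iteration 2/2 --
  LT 120: heading 332 -> 92
  RT 15: heading 92 -> 77
  FD 4: (4.965,3.864) -> (5.865,7.761) [heading=77, draw]
  LT 227: heading 77 -> 304
]
FD 12: (5.865,7.761) -> (12.575,-2.187) [heading=304, draw]
FD 19: (12.575,-2.187) -> (23.2,-17.939) [heading=304, draw]
Final: pos=(23.2,-17.939), heading=304, 5 segment(s) drawn

Segment endpoints: x in {0, 4.965, 5.865, 6, 12.575, 23.2}, y in {-17.939, -2.187, 0, 3.864, 7.761}
xmin=0, ymin=-17.939, xmax=23.2, ymax=7.761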